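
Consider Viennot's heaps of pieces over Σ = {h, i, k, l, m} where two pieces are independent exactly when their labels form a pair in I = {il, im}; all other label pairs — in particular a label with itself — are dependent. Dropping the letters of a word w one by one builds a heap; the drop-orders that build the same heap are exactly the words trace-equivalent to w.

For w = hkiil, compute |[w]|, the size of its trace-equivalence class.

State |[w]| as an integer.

#0=h has no predecessor
#1=k depends on [0:h]
#2=i depends on [1:k]
#3=i depends on [2:i]
#4=l depends on [1:k]
sources: [0:h]
N(rest) = Σ N(rest − s) over sources s of rest; N(one piece) = 1:
  size 1 → [3]=1  [4]=1
  size 2 → [2,3]=1  [3,4]=2
  size 3 → [2,3,4]=3
  first=0(h) contributes 3

3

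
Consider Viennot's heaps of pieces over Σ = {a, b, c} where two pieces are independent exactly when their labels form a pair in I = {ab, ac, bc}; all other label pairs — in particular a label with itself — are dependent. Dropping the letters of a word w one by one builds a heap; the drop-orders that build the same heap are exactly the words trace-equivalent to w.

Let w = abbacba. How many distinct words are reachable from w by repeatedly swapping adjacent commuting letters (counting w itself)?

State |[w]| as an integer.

drop 0:a onto floor
drop 1:b onto floor
drop 2:b onto {1:b}
drop 3:a onto {0:a}
drop 4:c onto floor
drop 5:b onto {2:b}
drop 6:a onto {3:a}
ground layer = {0:a, 1:b, 4:c}
drop-orders for the pieces not yet dropped (sum over which currently-grounded one goes next):
  1 to go: {4} 1  {5} 1  {6} 1
  2 to go: {2,5} 1  {3,6} 1  {4,5} 2  {4,6} 2  {5,6} 2
  3 to go: {0,3,6} 1  {1,2,5} 1  {2,4,5} 3  {2,5,6} 3  {3,4,6} 3  {3,5,6} 3  {4,5,6} 6
  4 to go: {0,3,4,6} 4  {0,3,5,6} 4  {1,2,4,5} 4  {1,2,5,6} 4  {2,3,5,6} 6  {2,4,5,6} 12  {3,4,5,6} 12
  5 to go: {0,2,3,5,6} 10  {0,3,4,5,6} 20  {1,2,3,5,6} 10  {1,2,4,5,6} 20  {2,3,4,5,6} 30
  if 0:a drops first: 60 orders
  if 1:b drops first: 60 orders
  if 4:c drops first: 20 orders
heap linearizations: 140

140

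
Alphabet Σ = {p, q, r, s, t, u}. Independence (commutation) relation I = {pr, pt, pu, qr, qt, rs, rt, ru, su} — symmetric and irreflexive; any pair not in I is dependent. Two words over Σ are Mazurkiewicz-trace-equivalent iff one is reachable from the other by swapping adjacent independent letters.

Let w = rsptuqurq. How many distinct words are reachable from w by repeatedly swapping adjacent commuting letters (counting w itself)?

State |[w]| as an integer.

108

drop 0:r onto floor
drop 1:s onto floor
drop 2:p onto {1:s}
drop 3:t onto {1:s}
drop 4:u onto {3:t}
drop 5:q onto {2:p, 4:u}
drop 6:u onto {5:q}
drop 7:r onto {0:r}
drop 8:q onto {6:u}
ground layer = {0:r, 1:s}
drop-orders for the pieces not yet dropped (sum over which currently-grounded one goes next):
  1 to go: {7} 1  {8} 1
  2 to go: {0,7} 1  {6,8} 1  {7,8} 2
  3 to go: {0,7,8} 3  {5,6,8} 1  {6,7,8} 3
  4 to go: {0,6,7,8} 6  {2,5,6,8} 1  {4,5,6,8} 1  {5,6,7,8} 4
  5 to go: {0,5,6,7,8} 10  {2,4,5,6,8} 2  {2,5,6,7,8} 5  {3,4,5,6,8} 1  {4,5,6,7,8} 5
  6 to go: {0,2,5,6,7,8} 15  {0,4,5,6,7,8} 15  {2,3,4,5,6,8} 3  {2,4,5,6,7,8} 12  {3,4,5,6,7,8} 6
  7 to go: {0,2,4,5,6,7,8} 42  {0,3,4,5,6,7,8} 21  {1,2,3,4,5,6,8} 3  {2,3,4,5,6,7,8} 21
  if 0:r drops first: 24 orders
  if 1:s drops first: 84 orders
heap linearizations: 108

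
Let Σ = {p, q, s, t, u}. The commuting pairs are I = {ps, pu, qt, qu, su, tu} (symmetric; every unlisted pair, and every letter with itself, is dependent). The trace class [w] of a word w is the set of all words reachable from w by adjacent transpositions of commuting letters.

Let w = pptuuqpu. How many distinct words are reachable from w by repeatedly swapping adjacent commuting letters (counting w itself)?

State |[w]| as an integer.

piece 0:p — minimal
piece 1:p rests on {0:p}
piece 2:t rests on {1:p}
piece 3:u — minimal
piece 4:u rests on {3:u}
piece 5:q rests on {1:p}
piece 6:p rests on {2:t, 5:q}
piece 7:u rests on {4:u}
minimal pieces: {0:p, 3:u}
ways to finish when only these pieces remain (= sum over removing one remaining piece with nothing left below it):
  1 left: {6}→1  {7}→1
  2 left: {2,6}→1  {4,7}→1  {5,6}→1  {6,7}→2
  3 left: {2,5,6}→2  {2,6,7}→3  {3,4,7}→1  {4,6,7}→3  {5,6,7}→3
  4 left: {1,2,5,6}→2  {2,4,6,7}→6  {2,5,6,7}→8  {3,4,6,7}→4  {4,5,6,7}→6
  5 left: {0,1,2,5,6}→2  {1,2,5,6,7}→10  {2,3,4,6,7}→10  {2,4,5,6,7}→20  {3,4,5,6,7}→10
  6 left: {0,1,2,5,6,7}→12  {1,2,4,5,6,7}→30  {2,3,4,5,6,7}→40
  placing 0:p first → 70 extensions
  placing 3:u first → 42 extensions
total linear extensions = 112

112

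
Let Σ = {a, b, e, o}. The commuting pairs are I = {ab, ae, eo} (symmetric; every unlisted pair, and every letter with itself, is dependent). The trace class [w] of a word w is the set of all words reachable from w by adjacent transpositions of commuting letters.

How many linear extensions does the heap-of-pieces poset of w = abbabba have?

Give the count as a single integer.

drop 0:a onto floor
drop 1:b onto floor
drop 2:b onto {1:b}
drop 3:a onto {0:a}
drop 4:b onto {2:b}
drop 5:b onto {4:b}
drop 6:a onto {3:a}
ground layer = {0:a, 1:b}
drop-orders for the pieces not yet dropped (sum over which currently-grounded one goes next):
  1 to go: {5} 1  {6} 1
  2 to go: {3,6} 1  {4,5} 1  {5,6} 2
  3 to go: {0,3,6} 1  {2,4,5} 1  {3,5,6} 3  {4,5,6} 3
  4 to go: {0,3,5,6} 4  {1,2,4,5} 1  {2,4,5,6} 4  {3,4,5,6} 6
  5 to go: {0,3,4,5,6} 10  {1,2,4,5,6} 5  {2,3,4,5,6} 10
  if 0:a drops first: 15 orders
  if 1:b drops first: 20 orders
heap linearizations: 35

35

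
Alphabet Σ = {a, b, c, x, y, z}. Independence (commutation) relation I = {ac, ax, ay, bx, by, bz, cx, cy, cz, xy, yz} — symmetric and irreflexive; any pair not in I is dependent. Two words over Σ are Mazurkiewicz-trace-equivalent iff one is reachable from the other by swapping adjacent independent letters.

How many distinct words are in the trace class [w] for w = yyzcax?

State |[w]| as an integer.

drop 0:y onto floor
drop 1:y onto {0:y}
drop 2:z onto floor
drop 3:c onto floor
drop 4:a onto {2:z}
drop 5:x onto {2:z}
ground layer = {0:y, 2:z, 3:c}
drop-orders for the pieces not yet dropped (sum over which currently-grounded one goes next):
  1 to go: {1} 1  {3} 1  {4} 1  {5} 1
  2 to go: {0,1} 1  {1,3} 2  {1,4} 2  {1,5} 2  {3,4} 2  {3,5} 2  {4,5} 2
  3 to go: {0,1,3} 3  {0,1,4} 3  {0,1,5} 3  {1,3,4} 6  {1,3,5} 6  {1,4,5} 6  {2,4,5} 2  {3,4,5} 6
  4 to go: {0,1,3,4} 12  {0,1,3,5} 12  {0,1,4,5} 12  {1,2,4,5} 8  {1,3,4,5} 24  {2,3,4,5} 8
  if 0:y drops first: 40 orders
  if 2:z drops first: 60 orders
  if 3:c drops first: 20 orders
heap linearizations: 120

120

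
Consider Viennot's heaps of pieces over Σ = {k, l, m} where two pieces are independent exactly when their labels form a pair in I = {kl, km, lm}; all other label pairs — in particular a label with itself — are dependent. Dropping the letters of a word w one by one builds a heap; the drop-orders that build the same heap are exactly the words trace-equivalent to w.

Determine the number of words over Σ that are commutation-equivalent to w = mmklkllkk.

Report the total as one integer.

drop 0:m onto floor
drop 1:m onto {0:m}
drop 2:k onto floor
drop 3:l onto floor
drop 4:k onto {2:k}
drop 5:l onto {3:l}
drop 6:l onto {5:l}
drop 7:k onto {4:k}
drop 8:k onto {7:k}
ground layer = {0:m, 2:k, 3:l}
drop-orders for the pieces not yet dropped (sum over which currently-grounded one goes next):
  1 to go: {1} 1  {6} 1  {8} 1
  2 to go: {0,1} 1  {1,6} 2  {1,8} 2  {5,6} 1  {6,8} 2  {7,8} 1
  3 to go: {0,1,6} 3  {0,1,8} 3  {1,5,6} 3  {1,6,8} 6  {1,7,8} 3  {3,5,6} 1  {4,7,8} 1  {5,6,8} 3  {6,7,8} 3
  4 to go: {0,1,5,6} 6  {0,1,6,8} 12  {0,1,7,8} 6  {1,3,5,6} 4  {1,4,7,8} 4  {1,5,6,8} 12  {1,6,7,8} 12  {2,4,7,8} 1  {3,5,6,8} 4  {4,6,7,8} 4  {5,6,7,8} 6
  5 to go: {0,1,3,5,6} 10  {0,1,4,7,8} 10  {0,1,5,6,8} 30  {0,1,6,7,8} 30  {1,2,4,7,8} 5  {1,3,5,6,8} 20  {1,4,6,7,8} 20  {1,5,6,7,8} 30  {2,4,6,7,8} 5  {3,5,6,7,8} 10  {4,5,6,7,8} 10
  6 to go: {0,1,2,4,7,8} 15  {0,1,3,5,6,8} 60  {0,1,4,6,7,8} 60  {0,1,5,6,7,8} 90  {1,2,4,6,7,8} 30  {1,3,5,6,7,8} 60  {1,4,5,6,7,8} 60  {2,4,5,6,7,8} 15  {3,4,5,6,7,8} 20
  7 to go: {0,1,2,4,6,7,8} 105  {0,1,3,5,6,7,8} 210  {0,1,4,5,6,7,8} 210  {1,2,4,5,6,7,8} 105  {1,3,4,5,6,7,8} 140  {2,3,4,5,6,7,8} 35
  if 0:m drops first: 280 orders
  if 2:k drops first: 560 orders
  if 3:l drops first: 420 orders
heap linearizations: 1260

1260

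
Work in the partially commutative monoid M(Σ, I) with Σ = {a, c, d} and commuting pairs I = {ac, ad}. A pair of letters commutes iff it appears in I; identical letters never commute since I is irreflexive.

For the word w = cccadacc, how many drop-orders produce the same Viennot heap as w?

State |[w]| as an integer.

#0=c has no predecessor
#1=c depends on [0:c]
#2=c depends on [1:c]
#3=a has no predecessor
#4=d depends on [2:c]
#5=a depends on [3:a]
#6=c depends on [4:d]
#7=c depends on [6:c]
sources: [0:c, 3:a]
N(rest) = Σ N(rest − s) over sources s of rest; N(one piece) = 1:
  size 1 → [5]=1  [7]=1
  size 2 → [3,5]=1  [5,7]=2  [6,7]=1
  size 3 → [3,5,7]=3  [4,6,7]=1  [5,6,7]=3
  size 4 → [2,4,6,7]=1  [3,5,6,7]=6  [4,5,6,7]=4
  size 5 → [1,2,4,6,7]=1  [2,4,5,6,7]=5  [3,4,5,6,7]=10
  size 6 → [0,1,2,4,6,7]=1  [1,2,4,5,6,7]=6  [2,3,4,5,6,7]=15
  first=0(c) contributes 21
  first=3(a) contributes 7
|[w]| = 28

28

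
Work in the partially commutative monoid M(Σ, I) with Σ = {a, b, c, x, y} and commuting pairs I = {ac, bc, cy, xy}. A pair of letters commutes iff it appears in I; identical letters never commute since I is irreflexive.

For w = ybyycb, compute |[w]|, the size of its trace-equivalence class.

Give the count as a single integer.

6

#0=y has no predecessor
#1=b depends on [0:y]
#2=y depends on [1:b]
#3=y depends on [2:y]
#4=c has no predecessor
#5=b depends on [3:y]
sources: [0:y, 4:c]
N(rest) = Σ N(rest − s) over sources s of rest; N(one piece) = 1:
  size 1 → [4]=1  [5]=1
  size 2 → [3,5]=1  [4,5]=2
  size 3 → [2,3,5]=1  [3,4,5]=3
  size 4 → [1,2,3,5]=1  [2,3,4,5]=4
  first=0(y) contributes 5
  first=4(c) contributes 1
|[w]| = 6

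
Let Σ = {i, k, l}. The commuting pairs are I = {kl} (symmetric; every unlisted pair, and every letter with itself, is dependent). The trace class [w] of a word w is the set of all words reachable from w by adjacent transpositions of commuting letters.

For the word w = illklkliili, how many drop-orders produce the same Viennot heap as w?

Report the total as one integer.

15

#0=i has no predecessor
#1=l depends on [0:i]
#2=l depends on [1:l]
#3=k depends on [0:i]
#4=l depends on [2:l]
#5=k depends on [3:k]
#6=l depends on [4:l]
#7=i depends on [5:k, 6:l]
#8=i depends on [7:i]
#9=l depends on [8:i]
#10=i depends on [9:l]
sources: [0:i]
N(rest) = Σ N(rest − s) over sources s of rest; N(one piece) = 1:
  size 1 → [10]=1
  size 2 → [9,10]=1
  size 3 → [8,9,10]=1
  size 4 → [7,8,9,10]=1
  size 5 → [5,7,8,9,10]=1  [6,7,8,9,10]=1
  size 6 → [3,5,7,8,9,10]=1  [4,6,7,8,9,10]=1  [5,6,7,8,9,10]=2
  size 7 → [2,4,6,7,8,9,10]=1  [3,5,6,7,8,9,10]=3  [4,5,6,7,8,9,10]=3
  size 8 → [1,2,4,6,7,8,9,10]=1  [2,4,5,6,7,8,9,10]=4  [3,4,5,6,7,8,9,10]=6
  size 9 → [1,2,4,5,6,7,8,9,10]=5  [2,3,4,5,6,7,8,9,10]=10
  first=0(i) contributes 15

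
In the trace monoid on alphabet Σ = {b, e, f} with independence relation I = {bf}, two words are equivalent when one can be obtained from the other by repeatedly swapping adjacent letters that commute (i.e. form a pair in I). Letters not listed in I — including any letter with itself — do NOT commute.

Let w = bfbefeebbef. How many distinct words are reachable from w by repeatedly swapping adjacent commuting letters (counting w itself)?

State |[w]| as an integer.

3

#0=b has no predecessor
#1=f has no predecessor
#2=b depends on [0:b]
#3=e depends on [1:f, 2:b]
#4=f depends on [3:e]
#5=e depends on [4:f]
#6=e depends on [5:e]
#7=b depends on [6:e]
#8=b depends on [7:b]
#9=e depends on [8:b]
#10=f depends on [9:e]
sources: [0:b, 1:f]
N(rest) = Σ N(rest − s) over sources s of rest; N(one piece) = 1:
  size 1 → [10]=1
  size 2 → [9,10]=1
  size 3 → [8,9,10]=1
  size 4 → [7,8,9,10]=1
  size 5 → [6,7,8,9,10]=1
  size 6 → [5,6,7,8,9,10]=1
  size 7 → [4,5,6,7,8,9,10]=1
  size 8 → [3,4,5,6,7,8,9,10]=1
  size 9 → [1,3,4,5,6,7,8,9,10]=1  [2,3,4,5,6,7,8,9,10]=1
  first=0(b) contributes 2
  first=1(f) contributes 1
|[w]| = 3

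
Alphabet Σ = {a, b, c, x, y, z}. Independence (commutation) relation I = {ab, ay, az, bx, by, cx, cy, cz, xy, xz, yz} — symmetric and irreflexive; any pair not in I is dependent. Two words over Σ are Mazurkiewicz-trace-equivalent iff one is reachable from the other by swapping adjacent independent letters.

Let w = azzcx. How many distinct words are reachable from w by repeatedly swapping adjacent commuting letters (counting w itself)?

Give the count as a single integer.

drop 0:a onto floor
drop 1:z onto floor
drop 2:z onto {1:z}
drop 3:c onto {0:a}
drop 4:x onto {0:a}
ground layer = {0:a, 1:z}
drop-orders for the pieces not yet dropped (sum over which currently-grounded one goes next):
  1 to go: {2} 1  {3} 1  {4} 1
  2 to go: {1,2} 1  {2,3} 2  {2,4} 2  {3,4} 2
  3 to go: {0,3,4} 2  {1,2,3} 3  {1,2,4} 3  {2,3,4} 6
  if 0:a drops first: 12 orders
  if 1:z drops first: 8 orders
heap linearizations: 20

20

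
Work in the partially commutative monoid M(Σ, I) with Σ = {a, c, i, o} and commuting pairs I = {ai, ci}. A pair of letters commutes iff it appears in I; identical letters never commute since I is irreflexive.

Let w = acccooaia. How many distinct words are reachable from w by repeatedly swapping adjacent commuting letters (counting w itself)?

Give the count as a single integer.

0(a) covers ∅
1(c) covers 0:a
2(c) covers 1:c
3(c) covers 2:c
4(o) covers 3:c
5(o) covers 4:o
6(a) covers 5:o
7(i) covers 5:o
8(a) covers 6:a
floor of heap: 0:a
completions by unplaced set U, small U first (add the entries for U minus each lowest piece of U):
  |U|=1: {7}:1  {8}:1
  |U|=2: {6,8}:1  {7,8}:2
  |U|=3: {6,7,8}:3
  |U|=4: {5,6,7,8}:3
  |U|=5: {4,5,6,7,8}:3
  |U|=6: {3,4,5,6,7,8}:3
  |U|=7: {2,3,4,5,6,7,8}:3
  start at 0(a): 3

3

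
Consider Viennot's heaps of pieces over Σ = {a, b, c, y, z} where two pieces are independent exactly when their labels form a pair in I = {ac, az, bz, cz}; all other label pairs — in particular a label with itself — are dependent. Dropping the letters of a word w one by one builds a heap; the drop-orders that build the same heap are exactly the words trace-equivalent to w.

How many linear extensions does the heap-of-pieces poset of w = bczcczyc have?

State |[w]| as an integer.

15

piece 0:b — minimal
piece 1:c rests on {0:b}
piece 2:z — minimal
piece 3:c rests on {1:c}
piece 4:c rests on {3:c}
piece 5:z rests on {2:z}
piece 6:y rests on {4:c, 5:z}
piece 7:c rests on {6:y}
minimal pieces: {0:b, 2:z}
ways to finish when only these pieces remain (= sum over removing one remaining piece with nothing left below it):
  1 left: {7}→1
  2 left: {6,7}→1
  3 left: {4,6,7}→1  {5,6,7}→1
  4 left: {2,5,6,7}→1  {3,4,6,7}→1  {4,5,6,7}→2
  5 left: {1,3,4,6,7}→1  {2,4,5,6,7}→3  {3,4,5,6,7}→3
  6 left: {0,1,3,4,6,7}→1  {1,3,4,5,6,7}→4  {2,3,4,5,6,7}→6
  placing 0:b first → 10 extensions
  placing 2:z first → 5 extensions
total linear extensions = 15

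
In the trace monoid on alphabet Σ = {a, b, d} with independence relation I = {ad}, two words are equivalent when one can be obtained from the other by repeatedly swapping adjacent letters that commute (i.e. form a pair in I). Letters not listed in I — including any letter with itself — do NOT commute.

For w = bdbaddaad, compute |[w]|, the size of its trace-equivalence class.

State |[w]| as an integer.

piece 0:b — minimal
piece 1:d rests on {0:b}
piece 2:b rests on {1:d}
piece 3:a rests on {2:b}
piece 4:d rests on {2:b}
piece 5:d rests on {4:d}
piece 6:a rests on {3:a}
piece 7:a rests on {6:a}
piece 8:d rests on {5:d}
minimal pieces: {0:b}
ways to finish when only these pieces remain (= sum over removing one remaining piece with nothing left below it):
  1 left: {7}→1  {8}→1
  2 left: {5,8}→1  {6,7}→1  {7,8}→2
  3 left: {3,6,7}→1  {4,5,8}→1  {5,7,8}→3  {6,7,8}→3
  4 left: {3,6,7,8}→4  {4,5,7,8}→4  {5,6,7,8}→6
  5 left: {3,5,6,7,8}→10  {4,5,6,7,8}→10
  6 left: {3,4,5,6,7,8}→20
  7 left: {2,3,4,5,6,7,8}→20
  placing 0:b first → 20 extensions

20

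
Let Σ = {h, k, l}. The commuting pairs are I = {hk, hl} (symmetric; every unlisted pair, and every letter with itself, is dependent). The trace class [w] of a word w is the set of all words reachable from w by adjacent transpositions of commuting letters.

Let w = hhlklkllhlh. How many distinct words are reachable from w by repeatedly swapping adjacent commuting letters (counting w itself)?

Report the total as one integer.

330

#0=h has no predecessor
#1=h depends on [0:h]
#2=l has no predecessor
#3=k depends on [2:l]
#4=l depends on [3:k]
#5=k depends on [4:l]
#6=l depends on [5:k]
#7=l depends on [6:l]
#8=h depends on [1:h]
#9=l depends on [7:l]
#10=h depends on [8:h]
sources: [0:h, 2:l]
N(rest) = Σ N(rest − s) over sources s of rest; N(one piece) = 1:
  size 1 → [9]=1  [10]=1
  size 2 → [7,9]=1  [8,10]=1  [9,10]=2
  size 3 → [1,8,10]=1  [6,7,9]=1  [7,9,10]=3  [8,9,10]=3
  size 4 → [0,1,8,10]=1  [1,8,9,10]=4  [5,6,7,9]=1  [6,7,9,10]=4  [7,8,9,10]=6
  size 5 → [0,1,8,9,10]=5  [1,7,8,9,10]=10  [4,5,6,7,9]=1  [5,6,7,9,10]=5  [6,7,8,9,10]=10
  size 6 → [0,1,7,8,9,10]=15  [1,6,7,8,9,10]=20  [3,4,5,6,7,9]=1  [4,5,6,7,9,10]=6  [5,6,7,8,9,10]=15
  size 7 → [0,1,6,7,8,9,10]=35  [1,5,6,7,8,9,10]=35  [2,3,4,5,6,7,9]=1  [3,4,5,6,7,9,10]=7  [4,5,6,7,8,9,10]=21
  size 8 → [0,1,5,6,7,8,9,10]=70  [1,4,5,6,7,8,9,10]=56  [2,3,4,5,6,7,9,10]=8  [3,4,5,6,7,8,9,10]=28
  size 9 → [0,1,4,5,6,7,8,9,10]=126  [1,3,4,5,6,7,8,9,10]=84  [2,3,4,5,6,7,8,9,10]=36
  first=0(h) contributes 120
  first=2(l) contributes 210
|[w]| = 330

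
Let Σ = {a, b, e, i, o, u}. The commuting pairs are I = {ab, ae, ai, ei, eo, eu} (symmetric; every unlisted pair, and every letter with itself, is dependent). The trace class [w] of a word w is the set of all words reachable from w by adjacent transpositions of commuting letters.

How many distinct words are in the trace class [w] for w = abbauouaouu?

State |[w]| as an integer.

#0=a has no predecessor
#1=b has no predecessor
#2=b depends on [1:b]
#3=a depends on [0:a]
#4=u depends on [2:b, 3:a]
#5=o depends on [4:u]
#6=u depends on [5:o]
#7=a depends on [6:u]
#8=o depends on [7:a]
#9=u depends on [8:o]
#10=u depends on [9:u]
sources: [0:a, 1:b]
N(rest) = Σ N(rest − s) over sources s of rest; N(one piece) = 1:
  size 1 → [10]=1
  size 2 → [9,10]=1
  size 3 → [8,9,10]=1
  size 4 → [7,8,9,10]=1
  size 5 → [6,7,8,9,10]=1
  size 6 → [5,6,7,8,9,10]=1
  size 7 → [4,5,6,7,8,9,10]=1
  size 8 → [2,4,5,6,7,8,9,10]=1  [3,4,5,6,7,8,9,10]=1
  size 9 → [0,3,4,5,6,7,8,9,10]=1  [1,2,4,5,6,7,8,9,10]=1  [2,3,4,5,6,7,8,9,10]=2
  first=0(a) contributes 3
  first=1(b) contributes 3
|[w]| = 6

6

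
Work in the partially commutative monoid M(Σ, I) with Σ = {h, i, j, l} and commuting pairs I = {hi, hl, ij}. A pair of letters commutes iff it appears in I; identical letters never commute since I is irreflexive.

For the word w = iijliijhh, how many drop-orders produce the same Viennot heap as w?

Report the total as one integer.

drop 0:i onto floor
drop 1:i onto {0:i}
drop 2:j onto floor
drop 3:l onto {1:i, 2:j}
drop 4:i onto {3:l}
drop 5:i onto {4:i}
drop 6:j onto {3:l}
drop 7:h onto {6:j}
drop 8:h onto {7:h}
ground layer = {0:i, 2:j}
drop-orders for the pieces not yet dropped (sum over which currently-grounded one goes next):
  1 to go: {5} 1  {8} 1
  2 to go: {4,5} 1  {5,8} 2  {7,8} 1
  3 to go: {4,5,8} 3  {5,7,8} 3  {6,7,8} 1
  4 to go: {4,5,7,8} 6  {5,6,7,8} 4
  5 to go: {4,5,6,7,8} 10
  6 to go: {3,4,5,6,7,8} 10
  7 to go: {1,3,4,5,6,7,8} 10  {2,3,4,5,6,7,8} 10
  if 0:i drops first: 20 orders
  if 2:j drops first: 10 orders
heap linearizations: 30

30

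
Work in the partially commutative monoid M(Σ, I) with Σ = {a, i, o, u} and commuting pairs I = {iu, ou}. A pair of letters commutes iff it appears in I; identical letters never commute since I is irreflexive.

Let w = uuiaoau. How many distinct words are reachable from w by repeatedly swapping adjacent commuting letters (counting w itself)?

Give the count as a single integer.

3

piece 0:u — minimal
piece 1:u rests on {0:u}
piece 2:i — minimal
piece 3:a rests on {1:u, 2:i}
piece 4:o rests on {3:a}
piece 5:a rests on {4:o}
piece 6:u rests on {5:a}
minimal pieces: {0:u, 2:i}
ways to finish when only these pieces remain (= sum over removing one remaining piece with nothing left below it):
  1 left: {6}→1
  2 left: {5,6}→1
  3 left: {4,5,6}→1
  4 left: {3,4,5,6}→1
  5 left: {1,3,4,5,6}→1  {2,3,4,5,6}→1
  placing 0:u first → 2 extensions
  placing 2:i first → 1 extensions
total linear extensions = 3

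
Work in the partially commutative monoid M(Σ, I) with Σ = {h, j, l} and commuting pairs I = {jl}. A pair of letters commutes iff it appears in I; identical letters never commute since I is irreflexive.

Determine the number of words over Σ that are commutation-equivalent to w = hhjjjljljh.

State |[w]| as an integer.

21

0(h) covers ∅
1(h) covers 0:h
2(j) covers 1:h
3(j) covers 2:j
4(j) covers 3:j
5(l) covers 1:h
6(j) covers 4:j
7(l) covers 5:l
8(j) covers 6:j
9(h) covers 7:l, 8:j
floor of heap: 0:h
completions by unplaced set U, small U first (add the entries for U minus each lowest piece of U):
  |U|=1: {9}:1
  |U|=2: {7,9}:1  {8,9}:1
  |U|=3: {5,7,9}:1  {6,8,9}:1  {7,8,9}:2
  |U|=4: {4,6,8,9}:1  {5,7,8,9}:3  {6,7,8,9}:3
  |U|=5: {3,4,6,8,9}:1  {4,6,7,8,9}:4  {5,6,7,8,9}:6
  |U|=6: {2,3,4,6,8,9}:1  {3,4,6,7,8,9}:5  {4,5,6,7,8,9}:10
  |U|=7: {2,3,4,6,7,8,9}:6  {3,4,5,6,7,8,9}:15
  |U|=8: {2,3,4,5,6,7,8,9}:21
  start at 0(h): 21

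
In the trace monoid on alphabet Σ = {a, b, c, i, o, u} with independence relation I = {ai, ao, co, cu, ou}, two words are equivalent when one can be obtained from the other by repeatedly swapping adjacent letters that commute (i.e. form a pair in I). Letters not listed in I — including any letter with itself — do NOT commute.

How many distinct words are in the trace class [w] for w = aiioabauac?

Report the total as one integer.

0(a) covers ∅
1(i) covers ∅
2(i) covers 1:i
3(o) covers 2:i
4(a) covers 0:a
5(b) covers 3:o, 4:a
6(a) covers 5:b
7(u) covers 6:a
8(a) covers 7:u
9(c) covers 8:a
floor of heap: 0:a, 1:i
completions by unplaced set U, small U first (add the entries for U minus each lowest piece of U):
  |U|=1: {9}:1
  |U|=2: {8,9}:1
  |U|=3: {7,8,9}:1
  |U|=4: {6,7,8,9}:1
  |U|=5: {5,6,7,8,9}:1
  |U|=6: {3,5,6,7,8,9}:1  {4,5,6,7,8,9}:1
  |U|=7: {0,4,5,6,7,8,9}:1  {2,3,5,6,7,8,9}:1  {3,4,5,6,7,8,9}:2
  |U|=8: {0,3,4,5,6,7,8,9}:3  {1,2,3,5,6,7,8,9}:1  {2,3,4,5,6,7,8,9}:3
  start at 0(a): 4
  start at 1(i): 6
sum over floor = 10

10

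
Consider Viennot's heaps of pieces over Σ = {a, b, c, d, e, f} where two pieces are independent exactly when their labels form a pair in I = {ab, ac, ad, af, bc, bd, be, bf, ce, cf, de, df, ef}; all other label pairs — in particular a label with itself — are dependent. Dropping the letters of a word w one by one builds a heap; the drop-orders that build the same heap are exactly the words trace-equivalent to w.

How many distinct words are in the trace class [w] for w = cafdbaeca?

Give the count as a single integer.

2520

piece 0:c — minimal
piece 1:a — minimal
piece 2:f — minimal
piece 3:d rests on {0:c}
piece 4:b — minimal
piece 5:a rests on {1:a}
piece 6:e rests on {5:a}
piece 7:c rests on {3:d}
piece 8:a rests on {6:e}
minimal pieces: {0:c, 1:a, 2:f, 4:b}
ways to finish when only these pieces remain (= sum over removing one remaining piece with nothing left below it):
  1 left: {2}→1  {4}→1  {7}→1  {8}→1
  2 left: {2,4}→2  {2,7}→2  {2,8}→2  {3,7}→1  {4,7}→2  {4,8}→2  {6,8}→1  {7,8}→2
  3 left: {0,3,7}→1  {2,3,7}→3  {2,4,7}→6  {2,4,8}→6  {2,6,8}→3  {2,7,8}→6  {3,4,7}→3  {3,7,8}→3  {4,6,8}→3  {4,7,8}→6  {5,6,8}→1  {6,7,8}→3
  4 left: {0,2,3,7}→4  {0,3,4,7}→4  {0,3,7,8}→4  {1,5,6,8}→1  {2,3,4,7}→12  {2,3,7,8}→12  {2,4,6,8}→12  {2,4,7,8}→24  {2,5,6,8}→4  {2,6,7,8}→12  {3,4,7,8}→12  {3,6,7,8}→6  {4,5,6,8}→4  {4,6,7,8}→12  {5,6,7,8}→4
  5 left: {0,2,3,4,7}→20  {0,2,3,7,8}→20  {0,3,4,7,8}→20  {0,3,6,7,8}→10  {1,2,5,6,8}→5  {1,4,5,6,8}→5  {1,5,6,7,8}→5  {2,3,4,7,8}→60  {2,3,6,7,8}→30  {2,4,5,6,8}→20  {2,4,6,7,8}→60  {2,5,6,7,8}→20  {3,4,6,7,8}→30  {3,5,6,7,8}→10  {4,5,6,7,8}→20
  6 left: {0,2,3,4,7,8}→120  {0,2,3,6,7,8}→60  {0,3,4,6,7,8}→60  {0,3,5,6,7,8}→20  {1,2,4,5,6,8}→30  {1,2,5,6,7,8}→30  {1,3,5,6,7,8}→15  {1,4,5,6,7,8}→30  {2,3,4,6,7,8}→180  {2,3,5,6,7,8}→60  {2,4,5,6,7,8}→120  {3,4,5,6,7,8}→60
  7 left: {0,1,3,5,6,7,8}→35  {0,2,3,4,6,7,8}→420  {0,2,3,5,6,7,8}→140  {0,3,4,5,6,7,8}→140  {1,2,3,5,6,7,8}→105  {1,2,4,5,6,7,8}→210  {1,3,4,5,6,7,8}→105  {2,3,4,5,6,7,8}→420
  placing 0:c first → 840 extensions
  placing 1:a first → 1120 extensions
  placing 2:f first → 280 extensions
  placing 4:b first → 280 extensions
total linear extensions = 2520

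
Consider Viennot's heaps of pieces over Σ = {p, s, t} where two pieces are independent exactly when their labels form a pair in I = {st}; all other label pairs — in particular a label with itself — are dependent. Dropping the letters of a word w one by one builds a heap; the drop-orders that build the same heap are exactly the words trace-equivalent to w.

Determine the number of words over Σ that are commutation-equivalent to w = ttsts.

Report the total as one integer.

10

piece 0:t — minimal
piece 1:t rests on {0:t}
piece 2:s — minimal
piece 3:t rests on {1:t}
piece 4:s rests on {2:s}
minimal pieces: {0:t, 2:s}
ways to finish when only these pieces remain (= sum over removing one remaining piece with nothing left below it):
  1 left: {3}→1  {4}→1
  2 left: {1,3}→1  {2,4}→1  {3,4}→2
  3 left: {0,1,3}→1  {1,3,4}→3  {2,3,4}→3
  placing 0:t first → 6 extensions
  placing 2:s first → 4 extensions
total linear extensions = 10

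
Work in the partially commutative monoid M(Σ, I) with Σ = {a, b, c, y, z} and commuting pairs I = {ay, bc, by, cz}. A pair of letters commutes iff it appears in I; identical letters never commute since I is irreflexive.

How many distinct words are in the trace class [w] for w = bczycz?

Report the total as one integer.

drop 0:b onto floor
drop 1:c onto floor
drop 2:z onto {0:b}
drop 3:y onto {1:c, 2:z}
drop 4:c onto {3:y}
drop 5:z onto {3:y}
ground layer = {0:b, 1:c}
drop-orders for the pieces not yet dropped (sum over which currently-grounded one goes next):
  1 to go: {4} 1  {5} 1
  2 to go: {4,5} 2
  3 to go: {3,4,5} 2
  4 to go: {1,3,4,5} 2  {2,3,4,5} 2
  if 0:b drops first: 4 orders
  if 1:c drops first: 2 orders
heap linearizations: 6

6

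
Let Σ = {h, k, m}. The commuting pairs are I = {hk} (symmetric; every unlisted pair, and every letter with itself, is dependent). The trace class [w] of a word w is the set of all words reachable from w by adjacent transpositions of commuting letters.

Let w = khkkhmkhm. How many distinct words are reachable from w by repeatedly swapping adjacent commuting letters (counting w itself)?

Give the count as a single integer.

20

piece 0:k — minimal
piece 1:h — minimal
piece 2:k rests on {0:k}
piece 3:k rests on {2:k}
piece 4:h rests on {1:h}
piece 5:m rests on {3:k, 4:h}
piece 6:k rests on {5:m}
piece 7:h rests on {5:m}
piece 8:m rests on {6:k, 7:h}
minimal pieces: {0:k, 1:h}
ways to finish when only these pieces remain (= sum over removing one remaining piece with nothing left below it):
  1 left: {8}→1
  2 left: {6,8}→1  {7,8}→1
  3 left: {6,7,8}→2
  4 left: {5,6,7,8}→2
  5 left: {3,5,6,7,8}→2  {4,5,6,7,8}→2
  6 left: {1,4,5,6,7,8}→2  {2,3,5,6,7,8}→2  {3,4,5,6,7,8}→4
  7 left: {0,2,3,5,6,7,8}→2  {1,3,4,5,6,7,8}→6  {2,3,4,5,6,7,8}→6
  placing 0:k first → 12 extensions
  placing 1:h first → 8 extensions
total linear extensions = 20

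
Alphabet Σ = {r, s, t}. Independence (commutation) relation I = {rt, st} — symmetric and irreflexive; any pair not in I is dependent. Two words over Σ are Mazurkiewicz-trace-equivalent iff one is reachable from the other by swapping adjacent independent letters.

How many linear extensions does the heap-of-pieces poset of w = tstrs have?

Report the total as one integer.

10

piece 0:t — minimal
piece 1:s — minimal
piece 2:t rests on {0:t}
piece 3:r rests on {1:s}
piece 4:s rests on {3:r}
minimal pieces: {0:t, 1:s}
ways to finish when only these pieces remain (= sum over removing one remaining piece with nothing left below it):
  1 left: {2}→1  {4}→1
  2 left: {0,2}→1  {2,4}→2  {3,4}→1
  3 left: {0,2,4}→3  {1,3,4}→1  {2,3,4}→3
  placing 0:t first → 4 extensions
  placing 1:s first → 6 extensions
total linear extensions = 10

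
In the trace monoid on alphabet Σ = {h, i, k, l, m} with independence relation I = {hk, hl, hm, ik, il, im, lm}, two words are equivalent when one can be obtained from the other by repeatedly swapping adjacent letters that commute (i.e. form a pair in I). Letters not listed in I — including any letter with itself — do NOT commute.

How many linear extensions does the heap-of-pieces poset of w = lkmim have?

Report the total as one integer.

0(l) covers ∅
1(k) covers 0:l
2(m) covers 1:k
3(i) covers ∅
4(m) covers 2:m
floor of heap: 0:l, 3:i
completions by unplaced set U, small U first (add the entries for U minus each lowest piece of U):
  |U|=1: {3}:1  {4}:1
  |U|=2: {2,4}:1  {3,4}:2
  |U|=3: {1,2,4}:1  {2,3,4}:3
  start at 0(l): 4
  start at 3(i): 1
sum over floor = 5

5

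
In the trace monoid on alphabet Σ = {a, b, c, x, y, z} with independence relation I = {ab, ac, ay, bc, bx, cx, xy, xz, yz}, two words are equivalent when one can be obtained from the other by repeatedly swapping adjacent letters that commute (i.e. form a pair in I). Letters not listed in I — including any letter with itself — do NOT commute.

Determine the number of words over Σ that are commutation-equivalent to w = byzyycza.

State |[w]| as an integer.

0(b) covers ∅
1(y) covers 0:b
2(z) covers 0:b
3(y) covers 1:y
4(y) covers 3:y
5(c) covers 2:z, 4:y
6(z) covers 5:c
7(a) covers 6:z
floor of heap: 0:b
completions by unplaced set U, small U first (add the entries for U minus each lowest piece of U):
  |U|=1: {7}:1
  |U|=2: {6,7}:1
  |U|=3: {5,6,7}:1
  |U|=4: {2,5,6,7}:1  {4,5,6,7}:1
  |U|=5: {2,4,5,6,7}:2  {3,4,5,6,7}:1
  |U|=6: {1,3,4,5,6,7}:1  {2,3,4,5,6,7}:3
  start at 0(b): 4

4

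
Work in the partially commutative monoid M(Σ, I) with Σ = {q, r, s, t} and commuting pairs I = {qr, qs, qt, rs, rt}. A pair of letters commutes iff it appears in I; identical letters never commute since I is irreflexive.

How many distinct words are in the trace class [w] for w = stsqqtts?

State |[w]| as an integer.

drop 0:s onto floor
drop 1:t onto {0:s}
drop 2:s onto {1:t}
drop 3:q onto floor
drop 4:q onto {3:q}
drop 5:t onto {2:s}
drop 6:t onto {5:t}
drop 7:s onto {6:t}
ground layer = {0:s, 3:q}
drop-orders for the pieces not yet dropped (sum over which currently-grounded one goes next):
  1 to go: {4} 1  {7} 1
  2 to go: {3,4} 1  {4,7} 2  {6,7} 1
  3 to go: {3,4,7} 3  {4,6,7} 3  {5,6,7} 1
  4 to go: {2,5,6,7} 1  {3,4,6,7} 6  {4,5,6,7} 4
  5 to go: {1,2,5,6,7} 1  {2,4,5,6,7} 5  {3,4,5,6,7} 10
  6 to go: {0,1,2,5,6,7} 1  {1,2,4,5,6,7} 6  {2,3,4,5,6,7} 15
  if 0:s drops first: 21 orders
  if 3:q drops first: 7 orders
heap linearizations: 28

28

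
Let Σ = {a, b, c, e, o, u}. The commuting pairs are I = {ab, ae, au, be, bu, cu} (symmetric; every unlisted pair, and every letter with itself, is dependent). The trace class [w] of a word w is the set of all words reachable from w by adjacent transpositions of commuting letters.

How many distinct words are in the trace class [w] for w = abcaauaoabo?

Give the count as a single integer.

28

piece 0:a — minimal
piece 1:b — minimal
piece 2:c rests on {0:a, 1:b}
piece 3:a rests on {2:c}
piece 4:a rests on {3:a}
piece 5:u — minimal
piece 6:a rests on {4:a}
piece 7:o rests on {5:u, 6:a}
piece 8:a rests on {7:o}
piece 9:b rests on {7:o}
piece 10:o rests on {8:a, 9:b}
minimal pieces: {0:a, 1:b, 5:u}
ways to finish when only these pieces remain (= sum over removing one remaining piece with nothing left below it):
  1 left: {10}→1
  2 left: {8,10}→1  {9,10}→1
  3 left: {8,9,10}→2
  4 left: {7,8,9,10}→2
  5 left: {5,7,8,9,10}→2  {6,7,8,9,10}→2
  6 left: {4,6,7,8,9,10}→2  {5,6,7,8,9,10}→4
  7 left: {3,4,6,7,8,9,10}→2  {4,5,6,7,8,9,10}→6
  8 left: {2,3,4,6,7,8,9,10}→2  {3,4,5,6,7,8,9,10}→8
  9 left: {0,2,3,4,6,7,8,9,10}→2  {1,2,3,4,6,7,8,9,10}→2  {2,3,4,5,6,7,8,9,10}→10
  placing 0:a first → 12 extensions
  placing 1:b first → 12 extensions
  placing 5:u first → 4 extensions
total linear extensions = 28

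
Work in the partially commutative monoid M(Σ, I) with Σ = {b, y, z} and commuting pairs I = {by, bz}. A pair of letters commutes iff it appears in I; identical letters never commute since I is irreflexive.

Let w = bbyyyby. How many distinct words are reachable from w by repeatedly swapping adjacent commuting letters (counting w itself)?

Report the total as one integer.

0(b) covers ∅
1(b) covers 0:b
2(y) covers ∅
3(y) covers 2:y
4(y) covers 3:y
5(b) covers 1:b
6(y) covers 4:y
floor of heap: 0:b, 2:y
completions by unplaced set U, small U first (add the entries for U minus each lowest piece of U):
  |U|=1: {5}:1  {6}:1
  |U|=2: {1,5}:1  {4,6}:1  {5,6}:2
  |U|=3: {0,1,5}:1  {1,5,6}:3  {3,4,6}:1  {4,5,6}:3
  |U|=4: {0,1,5,6}:4  {1,4,5,6}:6  {2,3,4,6}:1  {3,4,5,6}:4
  |U|=5: {0,1,4,5,6}:10  {1,3,4,5,6}:10  {2,3,4,5,6}:5
  start at 0(b): 15
  start at 2(y): 20
sum over floor = 35

35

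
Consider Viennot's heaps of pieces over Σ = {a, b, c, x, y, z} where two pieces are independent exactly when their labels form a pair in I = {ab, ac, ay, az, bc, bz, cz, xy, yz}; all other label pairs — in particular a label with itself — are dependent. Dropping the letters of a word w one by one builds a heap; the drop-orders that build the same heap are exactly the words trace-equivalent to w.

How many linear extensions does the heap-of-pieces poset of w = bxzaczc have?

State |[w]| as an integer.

30

#0=b has no predecessor
#1=x depends on [0:b]
#2=z depends on [1:x]
#3=a depends on [1:x]
#4=c depends on [1:x]
#5=z depends on [2:z]
#6=c depends on [4:c]
sources: [0:b]
N(rest) = Σ N(rest − s) over sources s of rest; N(one piece) = 1:
  size 1 → [3]=1  [5]=1  [6]=1
  size 2 → [2,5]=1  [3,5]=2  [3,6]=2  [4,6]=1  [5,6]=2
  size 3 → [2,3,5]=3  [2,5,6]=3  [3,4,6]=3  [3,5,6]=6  [4,5,6]=3
  size 4 → [2,3,5,6]=12  [2,4,5,6]=6  [3,4,5,6]=12
  size 5 → [2,3,4,5,6]=30
  first=0(b) contributes 30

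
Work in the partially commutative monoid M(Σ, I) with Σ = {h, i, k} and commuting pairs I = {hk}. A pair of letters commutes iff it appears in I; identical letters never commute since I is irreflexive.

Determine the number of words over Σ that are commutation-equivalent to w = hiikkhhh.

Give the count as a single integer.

10

#0=h has no predecessor
#1=i depends on [0:h]
#2=i depends on [1:i]
#3=k depends on [2:i]
#4=k depends on [3:k]
#5=h depends on [2:i]
#6=h depends on [5:h]
#7=h depends on [6:h]
sources: [0:h]
N(rest) = Σ N(rest − s) over sources s of rest; N(one piece) = 1:
  size 1 → [4]=1  [7]=1
  size 2 → [3,4]=1  [4,7]=2  [6,7]=1
  size 3 → [3,4,7]=3  [4,6,7]=3  [5,6,7]=1
  size 4 → [3,4,6,7]=6  [4,5,6,7]=4
  size 5 → [3,4,5,6,7]=10
  size 6 → [2,3,4,5,6,7]=10
  first=0(h) contributes 10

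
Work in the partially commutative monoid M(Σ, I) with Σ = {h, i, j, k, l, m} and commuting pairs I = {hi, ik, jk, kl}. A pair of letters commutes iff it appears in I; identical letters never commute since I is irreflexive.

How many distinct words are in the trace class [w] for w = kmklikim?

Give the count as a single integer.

10

drop 0:k onto floor
drop 1:m onto {0:k}
drop 2:k onto {1:m}
drop 3:l onto {1:m}
drop 4:i onto {3:l}
drop 5:k onto {2:k}
drop 6:i onto {4:i}
drop 7:m onto {5:k, 6:i}
ground layer = {0:k}
drop-orders for the pieces not yet dropped (sum over which currently-grounded one goes next):
  1 to go: {7} 1
  2 to go: {5,7} 1  {6,7} 1
  3 to go: {2,5,7} 1  {4,6,7} 1  {5,6,7} 2
  4 to go: {2,5,6,7} 3  {3,4,6,7} 1  {4,5,6,7} 3
  5 to go: {2,4,5,6,7} 6  {3,4,5,6,7} 4
  6 to go: {2,3,4,5,6,7} 10
  if 0:k drops first: 10 orders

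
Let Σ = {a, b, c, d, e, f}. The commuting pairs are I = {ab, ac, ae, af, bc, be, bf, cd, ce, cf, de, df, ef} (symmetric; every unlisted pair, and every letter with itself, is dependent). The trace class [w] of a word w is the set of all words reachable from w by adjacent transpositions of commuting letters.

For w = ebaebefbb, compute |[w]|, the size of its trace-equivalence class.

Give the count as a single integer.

2520

piece 0:e — minimal
piece 1:b — minimal
piece 2:a — minimal
piece 3:e rests on {0:e}
piece 4:b rests on {1:b}
piece 5:e rests on {3:e}
piece 6:f — minimal
piece 7:b rests on {4:b}
piece 8:b rests on {7:b}
minimal pieces: {0:e, 1:b, 2:a, 6:f}
ways to finish when only these pieces remain (= sum over removing one remaining piece with nothing left below it):
  1 left: {2}→1  {5}→1  {6}→1  {8}→1
  2 left: {2,5}→2  {2,6}→2  {2,8}→2  {3,5}→1  {5,6}→2  {5,8}→2  {6,8}→2  {7,8}→1
  3 left: {0,3,5}→1  {2,3,5}→3  {2,5,6}→6  {2,5,8}→6  {2,6,8}→6  {2,7,8}→3  {3,5,6}→3  {3,5,8}→3  {4,7,8}→1  {5,6,8}→6  {5,7,8}→3  {6,7,8}→3
  4 left: {0,2,3,5}→4  {0,3,5,6}→4  {0,3,5,8}→4  {1,4,7,8}→1  {2,3,5,6}→12  {2,3,5,8}→12  {2,4,7,8}→4  {2,5,6,8}→24  {2,5,7,8}→12  {2,6,7,8}→12  {3,5,6,8}→12  {3,5,7,8}→6  {4,5,7,8}→4  {4,6,7,8}→4  {5,6,7,8}→12
  5 left: {0,2,3,5,6}→20  {0,2,3,5,8}→20  {0,3,5,6,8}→20  {0,3,5,7,8}→10  {1,2,4,7,8}→5  {1,4,5,7,8}→5  {1,4,6,7,8}→5  {2,3,5,6,8}→60  {2,3,5,7,8}→30  {2,4,5,7,8}→20  {2,4,6,7,8}→20  {2,5,6,7,8}→60  {3,4,5,7,8}→10  {3,5,6,7,8}→30  {4,5,6,7,8}→20
  6 left: {0,2,3,5,6,8}→120  {0,2,3,5,7,8}→60  {0,3,4,5,7,8}→20  {0,3,5,6,7,8}→60  {1,2,4,5,7,8}→30  {1,2,4,6,7,8}→30  {1,3,4,5,7,8}→15  {1,4,5,6,7,8}→30  {2,3,4,5,7,8}→60  {2,3,5,6,7,8}→180  {2,4,5,6,7,8}→120  {3,4,5,6,7,8}→60
  7 left: {0,1,3,4,5,7,8}→35  {0,2,3,4,5,7,8}→140  {0,2,3,5,6,7,8}→420  {0,3,4,5,6,7,8}→140  {1,2,3,4,5,7,8}→105  {1,2,4,5,6,7,8}→210  {1,3,4,5,6,7,8}→105  {2,3,4,5,6,7,8}→420
  placing 0:e first → 840 extensions
  placing 1:b first → 1120 extensions
  placing 2:a first → 280 extensions
  placing 6:f first → 280 extensions
total linear extensions = 2520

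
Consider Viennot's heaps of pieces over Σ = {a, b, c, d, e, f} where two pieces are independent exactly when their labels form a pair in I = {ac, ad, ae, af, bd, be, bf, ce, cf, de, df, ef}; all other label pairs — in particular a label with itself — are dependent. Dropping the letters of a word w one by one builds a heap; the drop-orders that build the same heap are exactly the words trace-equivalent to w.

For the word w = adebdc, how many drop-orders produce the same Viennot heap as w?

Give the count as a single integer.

0(a) covers ∅
1(d) covers ∅
2(e) covers ∅
3(b) covers 0:a
4(d) covers 1:d
5(c) covers 3:b, 4:d
floor of heap: 0:a, 1:d, 2:e
completions by unplaced set U, small U first (add the entries for U minus each lowest piece of U):
  |U|=1: {2}:1  {5}:1
  |U|=2: {2,5}:2  {3,5}:1  {4,5}:1
  |U|=3: {0,3,5}:1  {1,4,5}:1  {2,3,5}:3  {2,4,5}:3  {3,4,5}:2
  |U|=4: {0,2,3,5}:4  {0,3,4,5}:3  {1,2,4,5}:4  {1,3,4,5}:3  {2,3,4,5}:8
  start at 0(a): 15
  start at 1(d): 15
  start at 2(e): 6
sum over floor = 36

36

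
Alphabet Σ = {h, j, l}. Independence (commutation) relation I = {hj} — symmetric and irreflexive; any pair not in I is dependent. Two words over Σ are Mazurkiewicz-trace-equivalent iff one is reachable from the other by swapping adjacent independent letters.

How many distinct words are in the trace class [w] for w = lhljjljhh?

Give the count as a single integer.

3

piece 0:l — minimal
piece 1:h rests on {0:l}
piece 2:l rests on {1:h}
piece 3:j rests on {2:l}
piece 4:j rests on {3:j}
piece 5:l rests on {4:j}
piece 6:j rests on {5:l}
piece 7:h rests on {5:l}
piece 8:h rests on {7:h}
minimal pieces: {0:l}
ways to finish when only these pieces remain (= sum over removing one remaining piece with nothing left below it):
  1 left: {6}→1  {8}→1
  2 left: {6,8}→2  {7,8}→1
  3 left: {6,7,8}→3
  4 left: {5,6,7,8}→3
  5 left: {4,5,6,7,8}→3
  6 left: {3,4,5,6,7,8}→3
  7 left: {2,3,4,5,6,7,8}→3
  placing 0:l first → 3 extensions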